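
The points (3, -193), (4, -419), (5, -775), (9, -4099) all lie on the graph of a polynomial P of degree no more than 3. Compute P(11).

-7321

Using the Lagrange interpolation formula with nodes 3, 4, 5, 9:
  L_0(s) = (s - 4)(s - 5)(s - 9) / -12
  L_1(s) = (s - 3)(s - 5)(s - 9) / 5
  L_2(s) = (s - 3)(s - 4)(s - 9) / -8
  L_3(s) = (s - 3)(s - 4)(s - 5) / 120
Then P(s) = -193·L_0(s) - 419·L_1(s) - 775·L_2(s) - 4099·L_3(s).
Expanding and collecting terms gives P(s) = -5s^3 - 5s^2 - 6s + 5.
Evaluating at s = 11: P(11) = -7321.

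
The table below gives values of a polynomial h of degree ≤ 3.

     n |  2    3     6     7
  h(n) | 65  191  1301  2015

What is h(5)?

779

Write h(n) = an^3 + bn^2 + cn + d. Substituting each data point gives a linear system:
  8a + 4b + 2c + d = 65
  27a + 9b + 3c + d = 191
  216a + 36b + 6c + d = 1301
  343a + 49b + 7c + d = 2015
Solving the system yields a = 5, b = 6, c = 1, d = -1.
So h(n) = 5n³ + 6n² + n - 1.
Then h(5) = 779.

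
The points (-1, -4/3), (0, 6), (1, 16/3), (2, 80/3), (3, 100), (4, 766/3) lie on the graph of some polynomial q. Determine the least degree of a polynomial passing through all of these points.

Forward differences of the values at t = -1, 0, 1, 2, 3, 4:
  q  : -4/3  6  16/3  80/3  100  766/3
  Δ  : 22/3  -2/3  64/3  220/3  466/3
  Δ^2: -8  22  52  82
  Δ^3: 30  30  30
  Δ^4: 0  0
  Δ^5: 0
The third differences are constant (30) and nonzero, while all higher differences vanish, so the minimal degree is 3.

3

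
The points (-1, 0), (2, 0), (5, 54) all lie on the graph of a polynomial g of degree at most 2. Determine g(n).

Write g(n) = an^2 + bn + c. Substituting each data point gives a linear system:
  a - b + c = 0
  4a + 2b + c = 0
  25a + 5b + c = 54
Solving the system yields a = 3, b = -3, c = -6.
So g(n) = 3n^2 - 3n - 6.
Check: g(2) = 0. ✓

g(n) = 3n^2 - 3n - 6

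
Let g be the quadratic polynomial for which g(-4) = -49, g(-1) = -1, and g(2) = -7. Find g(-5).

Write g(u) = au^2 + bu + c. Substituting each data point gives a linear system:
  16a - 4b + c = -49
  a - b + c = -1
  4a + 2b + c = -7
Solving the system yields a = -3, b = 1, c = 3.
So g(u) = -3u^2 + u + 3.
Then g(-5) = -77.

-77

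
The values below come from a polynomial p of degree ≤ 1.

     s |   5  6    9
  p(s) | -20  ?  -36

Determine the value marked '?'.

-24

The 2 known points determine the degree-1 polynomial uniquely.
Write p(s) = as + b. Substituting each data point gives a linear system:
  5a + b = -20
  9a + b = -36
Solving the system yields a = -4, b = 0.
So p(s) = -4s.
Then p(6) = -24.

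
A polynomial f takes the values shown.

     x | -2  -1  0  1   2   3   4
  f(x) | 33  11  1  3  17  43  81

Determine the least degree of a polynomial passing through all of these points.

2

Forward differences of the values at x = -2, -1, 0, 1, 2, 3, 4:
  f  : 33  11  1  3  17  43  81
  Δ  : -22  -10  2  14  26  38
  Δ^2: 12  12  12  12  12
  Δ^3: 0  0  0  0
  Δ^4: 0  0  0
  Δ^5: 0  0
  Δ^6: 0
The second differences are constant (12) and nonzero, while all higher differences vanish, so the minimal degree is 2.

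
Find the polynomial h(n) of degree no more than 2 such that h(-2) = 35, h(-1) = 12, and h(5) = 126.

Write h(n) = an^2 + bn + c. Substituting each data point gives a linear system:
  4a - 2b + c = 35
  a - b + c = 12
  25a + 5b + c = 126
Solving the system yields a = 6, b = -5, c = 1.
So h(n) = 6n^2 - 5n + 1.
Check: h(-2) = 35. ✓

h(n) = 6n^2 - 5n + 1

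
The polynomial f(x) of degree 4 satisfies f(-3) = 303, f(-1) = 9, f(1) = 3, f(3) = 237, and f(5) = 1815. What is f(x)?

f(x) = 3x^4 - x^3 + 3x^2 - 2x

Using the Lagrange interpolation formula with nodes -3, -1, 1, 3, 5:
  L_0(x) = (x + 1)(x - 1)(x - 3)(x - 5) / 384
  L_1(x) = (x + 3)(x - 1)(x - 3)(x - 5) / -96
  L_2(x) = (x + 3)(x + 1)(x - 3)(x - 5) / 64
  L_3(x) = (x + 3)(x + 1)(x - 1)(x - 5) / -96
  L_4(x) = (x + 3)(x + 1)(x - 1)(x - 3) / 384
Then f(x) = 303·L_0(x) + 9·L_1(x) + 3·L_2(x) + 237·L_3(x) + 1815·L_4(x).
Expanding and collecting terms gives f(x) = 3x^4 - x^3 + 3x^2 - 2x.
Check: f(1) = 3. ✓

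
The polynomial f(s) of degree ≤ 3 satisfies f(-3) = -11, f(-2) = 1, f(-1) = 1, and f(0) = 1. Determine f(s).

Using the Lagrange interpolation formula with nodes -3, -2, -1, 0:
  L_0(s) = (s + 2)(s + 1)s / -6
  L_1(s) = (s + 3)(s + 1)s / 2
  L_2(s) = (s + 3)(s + 2)s / -2
  L_3(s) = (s + 3)(s + 2)(s + 1) / 6
Then f(s) = -11·L_0(s) + 1·L_1(s) + 1·L_2(s) + 1·L_3(s).
Expanding and collecting terms gives f(s) = 2s^3 + 6s^2 + 4s + 1.
Check: f(0) = 1. ✓

f(s) = 2s^3 + 6s^2 + 4s + 1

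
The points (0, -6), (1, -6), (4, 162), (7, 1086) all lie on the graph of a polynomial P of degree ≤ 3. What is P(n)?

Using the Lagrange interpolation formula with nodes 0, 1, 4, 7:
  L_0(n) = (n - 1)(n - 4)(n - 7) / -28
  L_1(n) = n(n - 4)(n - 7) / 18
  L_2(n) = n(n - 1)(n - 7) / -36
  L_3(n) = n(n - 1)(n - 4) / 126
Then P(n) = -6·L_0(n) - 6·L_1(n) + 162·L_2(n) + 1086·L_3(n).
Expanding and collecting terms gives P(n) = 4n³ - 6n² + 2n - 6.
Check: P(1) = -6. ✓

P(n) = 4n^3 - 6n^2 + 2n - 6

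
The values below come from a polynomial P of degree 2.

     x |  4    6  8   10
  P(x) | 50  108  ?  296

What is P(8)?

On equispaced nodes a degree-2 polynomial has vanishing third forward difference, so
  - P(4) + 3·P(6) - 3·P(8) + P(10) = 0.
Substituting the known values and solving for P(8):
  -3·P(8) = -570
  P(8) = 190.

190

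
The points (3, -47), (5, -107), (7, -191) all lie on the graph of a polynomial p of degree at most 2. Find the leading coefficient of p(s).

-3

Write p(s) = as^2 + bs + c. Substituting each data point gives a linear system:
  9a + 3b + c = -47
  25a + 5b + c = -107
  49a + 7b + c = -191
Solving the system yields a = -3, b = -6, c = -2.
So p(s) = -3s^2 - 6s - 2.
The leading coefficient is -3.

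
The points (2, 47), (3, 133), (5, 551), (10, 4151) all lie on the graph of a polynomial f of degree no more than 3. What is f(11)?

5501

Using the Lagrange interpolation formula with nodes 2, 3, 5, 10:
  L_0(s) = (s - 3)(s - 5)(s - 10) / -24
  L_1(s) = (s - 2)(s - 5)(s - 10) / 14
  L_2(s) = (s - 2)(s - 3)(s - 10) / -30
  L_3(s) = (s - 2)(s - 3)(s - 5) / 280
Then f(s) = 47·L_0(s) + 133·L_1(s) + 551·L_2(s) + 4151·L_3(s).
Expanding and collecting terms gives f(s) = 4s³ + s² + 5s + 1.
Evaluating at s = 11: f(11) = 5501.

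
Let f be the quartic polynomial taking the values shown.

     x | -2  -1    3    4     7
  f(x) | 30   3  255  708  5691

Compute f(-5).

1095

Write f(x) = ax^4 + bx^3 + cx^2 + dx + e. Substituting each data point gives a linear system:
  16a - 8b + 4c - 2d + e = 30
  a - b + c - d + e = 3
  81a + 27b + 9c + 3d + e = 255
  256a + 64b + 16c + 4d + e = 708
  2401a + 343b + 49c + 7d + e = 5691
Solving the system yields a = 2, b = 2, c = 4, d = 1, e = 0.
So f(x) = 2x^4 + 2x^3 + 4x^2 + x.
Then f(-5) = 1095.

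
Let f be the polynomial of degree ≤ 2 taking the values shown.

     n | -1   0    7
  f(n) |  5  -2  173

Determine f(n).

Using the Lagrange interpolation formula with nodes -1, 0, 7:
  L_0(n) = n(n - 7) / 8
  L_1(n) = (n + 1)(n - 7) / -7
  L_2(n) = (n + 1)n / 56
Then f(n) = 5·L_0(n) - 2·L_1(n) + 173·L_2(n).
Expanding and collecting terms gives f(n) = 4n^2 - 3n - 2.
Check: f(-1) = 5. ✓

f(n) = 4n^2 - 3n - 2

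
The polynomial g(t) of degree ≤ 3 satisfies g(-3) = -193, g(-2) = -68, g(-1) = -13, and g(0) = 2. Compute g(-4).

-418

Using the Lagrange interpolation formula with nodes -3, -2, -1, 0:
  L_0(t) = (t + 2)(t + 1)t / -6
  L_1(t) = (t + 3)(t + 1)t / 2
  L_2(t) = (t + 3)(t + 2)t / -2
  L_3(t) = (t + 3)(t + 2)(t + 1) / 6
Then g(t) = -193·L_0(t) - 68·L_1(t) - 13·L_2(t) + 2·L_3(t).
Expanding and collecting terms gives g(t) = 5t^3 - 5t^2 + 5t + 2.
Evaluating at t = -4: g(-4) = -418.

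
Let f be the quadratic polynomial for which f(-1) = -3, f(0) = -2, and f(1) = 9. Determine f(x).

f(x) = 5x^2 + 6x - 2

Using the Lagrange interpolation formula with nodes -1, 0, 1:
  L_0(x) = x(x - 1) / 2
  L_1(x) = (x + 1)(x - 1) / -1
  L_2(x) = (x + 1)x / 2
Then f(x) = -3·L_0(x) - 2·L_1(x) + 9·L_2(x).
Expanding and collecting terms gives f(x) = 5x^2 + 6x - 2.
Check: f(1) = 9. ✓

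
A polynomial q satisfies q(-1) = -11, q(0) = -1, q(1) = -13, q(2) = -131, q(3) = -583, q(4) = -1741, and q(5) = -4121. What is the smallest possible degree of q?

Forward differences of the values at u = -1, 0, 1, 2, 3, 4, 5:
  q  : -11  -1  -13  -131  -583  -1741  -4121
  Δ  : 10  -12  -118  -452  -1158  -2380
  Δ^2: -22  -106  -334  -706  -1222
  Δ^3: -84  -228  -372  -516
  Δ^4: -144  -144  -144
  Δ^5: 0  0
  Δ^6: 0
The fourth differences are constant (-144) and nonzero, while all higher differences vanish, so the minimal degree is 4.

4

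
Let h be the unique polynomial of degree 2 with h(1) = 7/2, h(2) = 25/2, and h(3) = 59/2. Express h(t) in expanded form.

h(t) = 4t^2 - 3t + 5/2

Write h(t) = at^2 + bt + c. Substituting each data point gives a linear system:
  a + b + c = 7/2
  4a + 2b + c = 25/2
  9a + 3b + c = 59/2
Solving the system yields a = 4, b = -3, c = 5/2.
So h(t) = 4t^2 - 3t + 5/2.
Check: h(2) = 25/2. ✓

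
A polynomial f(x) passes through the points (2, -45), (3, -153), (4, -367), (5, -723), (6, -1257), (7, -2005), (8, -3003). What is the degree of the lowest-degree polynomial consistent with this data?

Forward differences of the values at x = 2, 3, 4, 5, 6, 7, 8:
  f  : -45  -153  -367  -723  -1257  -2005  -3003
  Δ  : -108  -214  -356  -534  -748  -998
  Δ^2: -106  -142  -178  -214  -250
  Δ^3: -36  -36  -36  -36
  Δ^4: 0  0  0
  Δ^5: 0  0
  Δ^6: 0
The third differences are constant (-36) and nonzero, while all higher differences vanish, so the minimal degree is 3.

3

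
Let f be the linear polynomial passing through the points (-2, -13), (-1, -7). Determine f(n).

f(n) = 6n - 1

Write f(n) = an + b. Substituting each data point gives a linear system:
  -2a + b = -13
  -a + b = -7
Solving the system yields a = 6, b = -1.
So f(n) = 6n - 1.
Check: f(-2) = -13. ✓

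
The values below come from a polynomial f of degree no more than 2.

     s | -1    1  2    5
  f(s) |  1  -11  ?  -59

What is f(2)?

The 3 known points determine the degree-2 polynomial uniquely.
Write f(s) = as^2 + bs + c. Substituting each data point gives a linear system:
  a - b + c = 1
  a + b + c = -11
  25a + 5b + c = -59
Solving the system yields a = -1, b = -6, c = -4.
So f(s) = -s^2 - 6s - 4.
Then f(2) = -20.

-20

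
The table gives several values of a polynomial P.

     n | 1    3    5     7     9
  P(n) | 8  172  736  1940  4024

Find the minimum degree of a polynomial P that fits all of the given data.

Forward differences of the values at n = 1, 3, 5, 7, 9:
  P  : 8  172  736  1940  4024
  Δ  : 164  564  1204  2084
  Δ^2: 400  640  880
  Δ^3: 240  240
  Δ^4: 0
The third differences are constant (240) and nonzero, while all higher differences vanish, so the minimal degree is 3.

3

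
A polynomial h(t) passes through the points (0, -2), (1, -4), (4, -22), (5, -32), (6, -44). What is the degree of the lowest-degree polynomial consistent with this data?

Divided differences on the nodes 0, 1, 4, 5, 6:
  order 0: -2  -4  -22  -32  -44
  order 1: -2  -6  -10  -12
  order 2: -1  -1  -1
  order 3: 0  0
  order 4: 0
The order-2 divided differences are all -1 (nonzero) and every higher order vanishes, so the data lies on a polynomial of degree exactly 2.

2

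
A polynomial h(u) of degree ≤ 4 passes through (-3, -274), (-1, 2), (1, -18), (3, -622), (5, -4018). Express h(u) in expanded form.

h(u) = -5u^4 - 6u^3 - 5u^2 - 4u + 2

Using the Lagrange interpolation formula with nodes -3, -1, 1, 3, 5:
  L_0(u) = (u + 1)(u - 1)(u - 3)(u - 5) / 384
  L_1(u) = (u + 3)(u - 1)(u - 3)(u - 5) / -96
  L_2(u) = (u + 3)(u + 1)(u - 3)(u - 5) / 64
  L_3(u) = (u + 3)(u + 1)(u - 1)(u - 5) / -96
  L_4(u) = (u + 3)(u + 1)(u - 1)(u - 3) / 384
Then h(u) = -274·L_0(u) + 2·L_1(u) - 18·L_2(u) - 622·L_3(u) - 4018·L_4(u).
Expanding and collecting terms gives h(u) = -5u^4 - 6u^3 - 5u^2 - 4u + 2.
Check: h(-3) = -274. ✓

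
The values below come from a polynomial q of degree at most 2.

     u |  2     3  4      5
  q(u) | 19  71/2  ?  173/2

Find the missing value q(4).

On equispaced nodes a degree-2 polynomial has vanishing third forward difference, so
  - q(2) + 3·q(3) - 3·q(4) + q(5) = 0.
Substituting the known values and solving for q(4):
  -3·q(4) = -174
  q(4) = 58.

58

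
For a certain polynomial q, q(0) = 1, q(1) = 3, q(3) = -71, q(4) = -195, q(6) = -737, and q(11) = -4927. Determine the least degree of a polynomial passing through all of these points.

Divided differences on the nodes 0, 1, 3, 4, 6, 11:
  order 0: 1  3  -71  -195  -737  -4927
  order 1: 2  -37  -124  -271  -838
  order 2: -13  -29  -49  -81
  order 3: -4  -4  -4
  order 4: 0  0
  order 5: 0
The order-3 divided differences are all -4 (nonzero) and every higher order vanishes, so the data lies on a polynomial of degree exactly 3.

3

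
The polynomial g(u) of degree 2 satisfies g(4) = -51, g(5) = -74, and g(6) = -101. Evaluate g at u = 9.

Write g(u) = au^2 + bu + c. Substituting each data point gives a linear system:
  16a + 4b + c = -51
  25a + 5b + c = -74
  36a + 6b + c = -101
Solving the system yields a = -2, b = -5, c = 1.
So g(u) = -2u^2 - 5u + 1.
Then g(9) = -206.

-206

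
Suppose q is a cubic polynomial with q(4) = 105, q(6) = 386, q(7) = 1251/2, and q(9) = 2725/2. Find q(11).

5047/2

Write q(x) = ax^3 + bx^2 + cx + d. Substituting each data point gives a linear system:
  64a + 16b + 4c + d = 105
  216a + 36b + 6c + d = 386
  343a + 49b + 7c + d = 1251/2
  729a + 81b + 9c + d = 2725/2
Solving the system yields a = 2, b = -1, c = -3/2, d = -1.
So q(x) = 2x^3 - x^2 - (3/2)x - 1.
Then q(11) = 5047/2.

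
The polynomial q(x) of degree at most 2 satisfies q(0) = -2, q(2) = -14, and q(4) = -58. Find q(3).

-32

Write q(x) = ax^2 + bx + c. Substituting each data point gives a linear system:
  c = -2
  4a + 2b + c = -14
  16a + 4b + c = -58
Solving the system yields a = -4, b = 2, c = -2.
So q(x) = -4x² + 2x - 2.
Then q(3) = -32.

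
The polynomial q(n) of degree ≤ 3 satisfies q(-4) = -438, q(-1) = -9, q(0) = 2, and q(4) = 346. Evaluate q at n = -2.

-62

Using the Lagrange interpolation formula with nodes -4, -1, 0, 4:
  L_0(n) = (n + 1)n(n - 4) / -96
  L_1(n) = (n + 4)n(n - 4) / 15
  L_2(n) = (n + 4)(n + 1)(n - 4) / -16
  L_3(n) = (n + 4)(n + 1)n / 160
Then q(n) = -438·L_0(n) - 9·L_1(n) + 2·L_2(n) + 346·L_3(n).
Expanding and collecting terms gives q(n) = 6n³ - 3n² + 2n + 2.
Evaluating at n = -2: q(-2) = -62.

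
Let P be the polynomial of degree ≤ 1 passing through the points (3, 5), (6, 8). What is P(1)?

Using the Lagrange interpolation formula with nodes 3, 6:
  L_0(u) = (u - 6) / -3
  L_1(u) = (u - 3) / 3
Then P(u) = 5·L_0(u) + 8·L_1(u).
Expanding and collecting terms gives P(u) = u + 2.
Evaluating at u = 1: P(1) = 3.

3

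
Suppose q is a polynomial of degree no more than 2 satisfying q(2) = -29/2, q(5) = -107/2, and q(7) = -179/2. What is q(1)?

Write q(t) = at^2 + bt + c. Substituting each data point gives a linear system:
  4a + 2b + c = -29/2
  25a + 5b + c = -107/2
  49a + 7b + c = -179/2
Solving the system yields a = -1, b = -6, c = 3/2.
So q(t) = -t^2 - 6t + 3/2.
Then q(1) = -11/2.

-11/2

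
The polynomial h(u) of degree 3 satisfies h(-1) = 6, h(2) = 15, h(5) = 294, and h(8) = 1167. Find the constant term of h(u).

Write h(u) = au^3 + bu^2 + cu + d. Substituting each data point gives a linear system:
  -a + b - c + d = 6
  8a + 4b + 2c + d = 15
  125a + 25b + 5c + d = 294
  512a + 64b + 8c + d = 1167
Solving the system yields a = 2, b = 3, c = -6, d = -1.
So h(u) = 2u³ + 3u² - 6u - 1.
The constant term is -1.

-1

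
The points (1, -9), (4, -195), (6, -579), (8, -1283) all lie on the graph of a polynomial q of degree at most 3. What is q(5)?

-353

Write q(t) = at^3 + bt^2 + ct + d. Substituting each data point gives a linear system:
  a + b + c + d = -9
  64a + 16b + 4c + d = -195
  216a + 36b + 6c + d = -579
  512a + 64b + 8c + d = -1283
Solving the system yields a = -2, b = -4, c = 0, d = -3.
So q(t) = -2t³ - 4t² - 3.
Then q(5) = -353.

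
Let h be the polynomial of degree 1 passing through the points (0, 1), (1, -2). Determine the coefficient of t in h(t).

Write h(t) = at + b. Substituting each data point gives a linear system:
  b = 1
  a + b = -2
Solving the system yields a = -3, b = 1.
So h(t) = -3t + 1.
The leading coefficient is -3.

-3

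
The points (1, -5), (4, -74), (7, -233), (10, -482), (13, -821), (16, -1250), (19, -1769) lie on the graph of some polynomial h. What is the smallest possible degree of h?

Forward differences of the values at n = 1, 4, 7, 10, 13, 16, 19:
  h  : -5  -74  -233  -482  -821  -1250  -1769
  Δ  : -69  -159  -249  -339  -429  -519
  Δ^2: -90  -90  -90  -90  -90
  Δ^3: 0  0  0  0
  Δ^4: 0  0  0
  Δ^5: 0  0
  Δ^6: 0
The second differences are constant (-90) and nonzero, while all higher differences vanish, so the minimal degree is 2.

2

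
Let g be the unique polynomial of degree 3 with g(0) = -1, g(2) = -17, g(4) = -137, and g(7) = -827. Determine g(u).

Write g(u) = au^3 + bu^2 + cu + d. Substituting each data point gives a linear system:
  d = -1
  8a + 4b + 2c + d = -17
  64a + 16b + 4c + d = -137
  343a + 49b + 7c + d = -827
Solving the system yields a = -3, b = 5, c = -6, d = -1.
So g(u) = -3u³ + 5u² - 6u - 1.
Check: g(0) = -1. ✓

g(u) = -3u^3 + 5u^2 - 6u - 1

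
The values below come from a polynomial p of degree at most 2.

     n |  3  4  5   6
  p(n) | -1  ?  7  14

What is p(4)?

2

The 3 known points determine the degree-2 polynomial uniquely.
Write p(n) = an^2 + bn + c. Substituting each data point gives a linear system:
  9a + 3b + c = -1
  25a + 5b + c = 7
  36a + 6b + c = 14
Solving the system yields a = 1, b = -4, c = 2.
So p(n) = n² - 4n + 2.
Then p(4) = 2.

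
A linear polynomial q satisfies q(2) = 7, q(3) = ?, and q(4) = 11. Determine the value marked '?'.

The 2 known points determine the degree-1 polynomial uniquely.
Write q(u) = au + b. Substituting each data point gives a linear system:
  2a + b = 7
  4a + b = 11
Solving the system yields a = 2, b = 3.
So q(u) = 2u + 3.
Then q(3) = 9.

9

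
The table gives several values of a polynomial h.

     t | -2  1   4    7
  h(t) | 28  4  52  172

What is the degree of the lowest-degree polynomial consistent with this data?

Forward differences of the values at t = -2, 1, 4, 7:
  h  : 28  4  52  172
  Δ  : -24  48  120
  Δ^2: 72  72
  Δ^3: 0
The second differences are constant (72) and nonzero, while all higher differences vanish, so the minimal degree is 2.

2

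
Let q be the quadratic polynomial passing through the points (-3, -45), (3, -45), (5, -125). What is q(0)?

Using the Lagrange interpolation formula with nodes -3, 3, 5:
  L_0(x) = (x - 3)(x - 5) / 48
  L_1(x) = (x + 3)(x - 5) / -12
  L_2(x) = (x + 3)(x - 3) / 16
Then q(x) = -45·L_0(x) - 45·L_1(x) - 125·L_2(x).
Expanding and collecting terms gives q(x) = -5x^2.
Evaluating at x = 0: q(0) = 0.

0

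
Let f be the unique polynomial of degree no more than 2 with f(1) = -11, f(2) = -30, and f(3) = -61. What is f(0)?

-4

Forward differences of the values at s = 1, 2, 3:
  f  : -11  -30  -61
  Δ  : -19  -31
  Δ^2: -12
The second differences are constant, confirming degree 2.
Interpolating (Newton forward form) and evaluating at s = 0 gives f(0) = -4.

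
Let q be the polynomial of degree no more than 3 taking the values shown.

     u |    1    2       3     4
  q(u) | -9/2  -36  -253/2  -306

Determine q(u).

q(u) = -5u^3 + (1/2)u^2 + 2u - 2

Using the Lagrange interpolation formula with nodes 1, 2, 3, 4:
  L_0(u) = (u - 2)(u - 3)(u - 4) / -6
  L_1(u) = (u - 1)(u - 3)(u - 4) / 2
  L_2(u) = (u - 1)(u - 2)(u - 4) / -2
  L_3(u) = (u - 1)(u - 2)(u - 3) / 6
Then q(u) = -9/2·L_0(u) - 36·L_1(u) - 253/2·L_2(u) - 306·L_3(u).
Expanding and collecting terms gives q(u) = -5u³ + (1/2)u² + 2u - 2.
Check: q(3) = -253/2. ✓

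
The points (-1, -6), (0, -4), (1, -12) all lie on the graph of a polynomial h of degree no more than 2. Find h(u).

Using the Lagrange interpolation formula with nodes -1, 0, 1:
  L_0(u) = u(u - 1) / 2
  L_1(u) = (u + 1)(u - 1) / -1
  L_2(u) = (u + 1)u / 2
Then h(u) = -6·L_0(u) - 4·L_1(u) - 12·L_2(u).
Expanding and collecting terms gives h(u) = -5u² - 3u - 4.
Check: h(1) = -12. ✓

h(u) = -5u^2 - 3u - 4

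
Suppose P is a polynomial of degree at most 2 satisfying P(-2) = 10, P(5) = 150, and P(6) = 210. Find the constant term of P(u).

Write P(u) = au^2 + bu + c. Substituting each data point gives a linear system:
  4a - 2b + c = 10
  25a + 5b + c = 150
  36a + 6b + c = 210
Solving the system yields a = 5, b = 5, c = 0.
So P(u) = 5u^2 + 5u.
The constant term is 0.

0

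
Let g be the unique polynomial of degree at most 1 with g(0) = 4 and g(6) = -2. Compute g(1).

Using the Lagrange interpolation formula with nodes 0, 6:
  L_0(n) = (n - 6) / -6
  L_1(n) = n / 6
Then g(n) = 4·L_0(n) - 2·L_1(n).
Expanding and collecting terms gives g(n) = -n + 4.
Evaluating at n = 1: g(1) = 3.

3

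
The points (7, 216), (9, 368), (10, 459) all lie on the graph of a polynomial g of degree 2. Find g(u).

g(u) = 5u^2 - 4u - 1

Using the Lagrange interpolation formula with nodes 7, 9, 10:
  L_0(u) = (u - 9)(u - 10) / 6
  L_1(u) = (u - 7)(u - 10) / -2
  L_2(u) = (u - 7)(u - 9) / 3
Then g(u) = 216·L_0(u) + 368·L_1(u) + 459·L_2(u).
Expanding and collecting terms gives g(u) = 5u^2 - 4u - 1.
Check: g(7) = 216. ✓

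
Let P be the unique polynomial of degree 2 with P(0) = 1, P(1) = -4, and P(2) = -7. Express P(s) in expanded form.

P(s) = s^2 - 6s + 1

Write P(s) = as^2 + bs + c. Substituting each data point gives a linear system:
  c = 1
  a + b + c = -4
  4a + 2b + c = -7
Solving the system yields a = 1, b = -6, c = 1.
So P(s) = s² - 6s + 1.
Check: P(2) = -7. ✓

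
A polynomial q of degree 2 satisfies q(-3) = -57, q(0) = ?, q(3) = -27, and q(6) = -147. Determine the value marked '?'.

The 3 known points determine the degree-2 polynomial uniquely.
Write q(s) = as^2 + bs + c. Substituting each data point gives a linear system:
  9a - 3b + c = -57
  9a + 3b + c = -27
  36a + 6b + c = -147
Solving the system yields a = -5, b = 5, c = 3.
So q(s) = -5s^2 + 5s + 3.
Then q(0) = 3.

3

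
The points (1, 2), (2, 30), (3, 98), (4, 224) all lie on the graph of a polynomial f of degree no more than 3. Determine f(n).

f(n) = 3n^3 + 2n^2 + n - 4

Using the Lagrange interpolation formula with nodes 1, 2, 3, 4:
  L_0(n) = (n - 2)(n - 3)(n - 4) / -6
  L_1(n) = (n - 1)(n - 3)(n - 4) / 2
  L_2(n) = (n - 1)(n - 2)(n - 4) / -2
  L_3(n) = (n - 1)(n - 2)(n - 3) / 6
Then f(n) = 2·L_0(n) + 30·L_1(n) + 98·L_2(n) + 224·L_3(n).
Expanding and collecting terms gives f(n) = 3n^3 + 2n^2 + n - 4.
Check: f(4) = 224. ✓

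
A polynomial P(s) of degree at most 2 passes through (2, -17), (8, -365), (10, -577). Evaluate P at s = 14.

Using the Lagrange interpolation formula with nodes 2, 8, 10:
  L_0(s) = (s - 8)(s - 10) / 48
  L_1(s) = (s - 2)(s - 10) / -12
  L_2(s) = (s - 2)(s - 8) / 16
Then P(s) = -17·L_0(s) - 365·L_1(s) - 577·L_2(s).
Expanding and collecting terms gives P(s) = -6s^2 + 2s + 3.
Evaluating at s = 14: P(14) = -1145.

-1145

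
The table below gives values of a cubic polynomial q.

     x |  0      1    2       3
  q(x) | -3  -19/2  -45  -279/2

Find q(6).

-1077

Using the Lagrange interpolation formula with nodes 0, 1, 2, 3:
  L_0(x) = (x - 1)(x - 2)(x - 3) / -6
  L_1(x) = x(x - 2)(x - 3) / 2
  L_2(x) = x(x - 1)(x - 3) / -2
  L_3(x) = x(x - 1)(x - 2) / 6
Then q(x) = -3·L_0(x) - 19/2·L_1(x) - 45·L_2(x) - 279/2·L_3(x).
Expanding and collecting terms gives q(x) = -5x^3 + (1/2)x^2 - 2x - 3.
Evaluating at x = 6: q(6) = -1077.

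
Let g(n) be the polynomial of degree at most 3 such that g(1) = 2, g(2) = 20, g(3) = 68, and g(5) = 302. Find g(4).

Using the Lagrange interpolation formula with nodes 1, 2, 3, 5:
  L_0(n) = (n - 2)(n - 3)(n - 5) / -8
  L_1(n) = (n - 1)(n - 3)(n - 5) / 3
  L_2(n) = (n - 1)(n - 2)(n - 5) / -4
  L_3(n) = (n - 1)(n - 2)(n - 3) / 24
Then g(n) = 2·L_0(n) + 20·L_1(n) + 68·L_2(n) + 302·L_3(n).
Expanding and collecting terms gives g(n) = 2n³ + 3n² - 5n + 2.
Evaluating at n = 4: g(4) = 158.

158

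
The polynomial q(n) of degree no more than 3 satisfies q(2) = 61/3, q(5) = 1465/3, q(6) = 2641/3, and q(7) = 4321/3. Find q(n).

Write q(n) = an^3 + bn^2 + cn + d. Substituting each data point gives a linear system:
  8a + 4b + 2c + d = 61/3
  125a + 25b + 5c + d = 1465/3
  216a + 36b + 6c + d = 2641/3
  343a + 49b + 7c + d = 4321/3
Solving the system yields a = 5, b = -6, c = 3, d = -5/3.
So q(n) = 5n^3 - 6n^2 + 3n - 5/3.
Check: q(5) = 1465/3. ✓

q(n) = 5n^3 - 6n^2 + 3n - 5/3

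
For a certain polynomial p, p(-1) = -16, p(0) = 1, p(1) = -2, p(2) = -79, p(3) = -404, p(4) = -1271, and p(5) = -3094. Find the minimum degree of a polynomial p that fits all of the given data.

4

Forward differences of the values at t = -1, 0, 1, 2, 3, 4, 5:
  p  : -16  1  -2  -79  -404  -1271  -3094
  Δ  : 17  -3  -77  -325  -867  -1823
  Δ^2: -20  -74  -248  -542  -956
  Δ^3: -54  -174  -294  -414
  Δ^4: -120  -120  -120
  Δ^5: 0  0
  Δ^6: 0
The fourth differences are constant (-120) and nonzero, while all higher differences vanish, so the minimal degree is 4.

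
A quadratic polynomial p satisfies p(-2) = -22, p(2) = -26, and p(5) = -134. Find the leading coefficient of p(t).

-5

Write p(t) = at^2 + bt + c. Substituting each data point gives a linear system:
  4a - 2b + c = -22
  4a + 2b + c = -26
  25a + 5b + c = -134
Solving the system yields a = -5, b = -1, c = -4.
So p(t) = -5t^2 - t - 4.
The leading coefficient is -5.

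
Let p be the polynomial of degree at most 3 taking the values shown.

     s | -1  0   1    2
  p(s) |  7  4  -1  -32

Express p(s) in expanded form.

Using the Lagrange interpolation formula with nodes -1, 0, 1, 2:
  L_0(s) = s(s - 1)(s - 2) / -6
  L_1(s) = (s + 1)(s - 1)(s - 2) / 2
  L_2(s) = (s + 1)s(s - 2) / -2
  L_3(s) = (s + 1)s(s - 1) / 6
Then p(s) = 7·L_0(s) + 4·L_1(s) - 1·L_2(s) - 32·L_3(s).
Expanding and collecting terms gives p(s) = -4s^3 - s^2 + 4.
Check: p(1) = -1. ✓

p(s) = -4s^3 - s^2 + 4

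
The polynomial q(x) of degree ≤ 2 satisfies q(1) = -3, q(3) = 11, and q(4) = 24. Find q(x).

Write q(x) = ax^2 + bx + c. Substituting each data point gives a linear system:
  a + b + c = -3
  9a + 3b + c = 11
  16a + 4b + c = 24
Solving the system yields a = 2, b = -1, c = -4.
So q(x) = 2x^2 - x - 4.
Check: q(3) = 11. ✓

q(x) = 2x^2 - x - 4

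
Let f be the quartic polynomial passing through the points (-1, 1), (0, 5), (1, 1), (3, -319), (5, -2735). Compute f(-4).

Write f(n) = an^4 + bn^3 + cn^2 + dn + e. Substituting each data point gives a linear system:
  a - b + c - d + e = 1
  e = 5
  a + b + c + d + e = 1
  81a + 27b + 9c + 3d + e = -319
  625a + 125b + 25c + 5d + e = -2735
Solving the system yields a = -5, b = 3, c = 1, d = -3, e = 5.
So f(n) = -5n^4 + 3n^3 + n^2 - 3n + 5.
Then f(-4) = -1439.

-1439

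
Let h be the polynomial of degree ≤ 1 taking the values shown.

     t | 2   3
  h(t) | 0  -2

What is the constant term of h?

Write h(t) = at + b. Substituting each data point gives a linear system:
  2a + b = 0
  3a + b = -2
Solving the system yields a = -2, b = 4.
So h(t) = -2t + 4.
The constant term is 4.

4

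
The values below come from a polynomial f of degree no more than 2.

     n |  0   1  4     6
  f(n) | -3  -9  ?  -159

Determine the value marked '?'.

The 3 known points determine the degree-2 polynomial uniquely.
Write f(n) = an^2 + bn + c. Substituting each data point gives a linear system:
  c = -3
  a + b + c = -9
  36a + 6b + c = -159
Solving the system yields a = -4, b = -2, c = -3.
So f(n) = -4n² - 2n - 3.
Then f(4) = -75.

-75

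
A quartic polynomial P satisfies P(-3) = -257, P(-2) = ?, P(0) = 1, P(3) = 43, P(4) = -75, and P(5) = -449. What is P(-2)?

-57

The 5 known points determine the degree-4 polynomial uniquely.
Write P(t) = at^4 + bt^3 + ct^2 + dt + e. Substituting each data point gives a linear system:
  81a - 27b + 9c - 3d + e = -257
  e = 1
  81a + 27b + 9c + 3d + e = 43
  256a + 64b + 16c + 4d + e = -75
  625a + 125b + 25c + 5d + e = -449
Solving the system yields a = -2, b = 5, c = 6, d = 5, e = 1.
So P(t) = -2t^4 + 5t^3 + 6t^2 + 5t + 1.
Then P(-2) = -57.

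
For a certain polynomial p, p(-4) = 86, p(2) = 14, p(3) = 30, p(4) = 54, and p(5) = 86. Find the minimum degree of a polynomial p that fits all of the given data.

Divided differences on the nodes -4, 2, 3, 4, 5:
  order 0: 86  14  30  54  86
  order 1: -12  16  24  32
  order 2: 4  4  4
  order 3: 0  0
  order 4: 0
The order-2 divided differences are all 4 (nonzero) and every higher order vanishes, so the data lies on a polynomial of degree exactly 2.

2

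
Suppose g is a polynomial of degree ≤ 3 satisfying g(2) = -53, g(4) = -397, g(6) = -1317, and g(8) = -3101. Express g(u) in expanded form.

g(u) = -6u^3 - 4u + 3

Write g(u) = au^3 + bu^2 + cu + d. Substituting each data point gives a linear system:
  8a + 4b + 2c + d = -53
  64a + 16b + 4c + d = -397
  216a + 36b + 6c + d = -1317
  512a + 64b + 8c + d = -3101
Solving the system yields a = -6, b = 0, c = -4, d = 3.
So g(u) = -6u³ - 4u + 3.
Check: g(4) = -397. ✓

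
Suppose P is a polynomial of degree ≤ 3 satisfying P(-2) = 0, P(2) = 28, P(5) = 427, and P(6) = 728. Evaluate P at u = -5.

Using the Lagrange interpolation formula with nodes -2, 2, 5, 6:
  L_0(u) = (u - 2)(u - 5)(u - 6) / -224
  L_1(u) = (u + 2)(u - 5)(u - 6) / 48
  L_2(u) = (u + 2)(u - 2)(u - 6) / -21
  L_3(u) = (u + 2)(u - 2)(u - 5) / 32
Then P(u) = 0·L_0(u) + 28·L_1(u) + 427·L_2(u) + 728·L_3(u).
Expanding and collecting terms gives P(u) = 3u^3 + 3u^2 - 5u + 2.
Evaluating at u = -5: P(-5) = -273.

-273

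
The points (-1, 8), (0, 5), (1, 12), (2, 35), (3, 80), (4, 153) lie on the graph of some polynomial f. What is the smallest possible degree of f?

3

Forward differences of the values at t = -1, 0, 1, 2, 3, 4:
  f  : 8  5  12  35  80  153
  Δ  : -3  7  23  45  73
  Δ^2: 10  16  22  28
  Δ^3: 6  6  6
  Δ^4: 0  0
  Δ^5: 0
The third differences are constant (6) and nonzero, while all higher differences vanish, so the minimal degree is 3.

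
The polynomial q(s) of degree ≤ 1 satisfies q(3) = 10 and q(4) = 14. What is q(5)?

Using the Lagrange interpolation formula with nodes 3, 4:
  L_0(s) = (s - 4) / -1
  L_1(s) = (s - 3) / 1
Then q(s) = 10·L_0(s) + 14·L_1(s).
Expanding and collecting terms gives q(s) = 4s - 2.
Evaluating at s = 5: q(5) = 18.

18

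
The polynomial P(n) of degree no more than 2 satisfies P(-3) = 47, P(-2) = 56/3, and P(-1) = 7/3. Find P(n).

P(n) = 6n^2 + (5/3)n - 2

Using the Lagrange interpolation formula with nodes -3, -2, -1:
  L_0(n) = (n + 2)(n + 1) / 2
  L_1(n) = (n + 3)(n + 1) / -1
  L_2(n) = (n + 3)(n + 2) / 2
Then P(n) = 47·L_0(n) + 56/3·L_1(n) + 7/3·L_2(n).
Expanding and collecting terms gives P(n) = 6n² + (5/3)n - 2.
Check: P(-3) = 47. ✓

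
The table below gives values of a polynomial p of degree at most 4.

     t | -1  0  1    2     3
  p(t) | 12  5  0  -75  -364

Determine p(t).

Using the Lagrange interpolation formula with nodes -1, 0, 1, 2, 3:
  L_0(t) = t(t - 1)(t - 2)(t - 3) / 24
  L_1(t) = (t + 1)(t - 1)(t - 2)(t - 3) / -6
  L_2(t) = (t + 1)t(t - 2)(t - 3) / 4
  L_3(t) = (t + 1)t(t - 1)(t - 3) / -6
  L_4(t) = (t + 1)t(t - 1)(t - 2) / 24
Then p(t) = 12·L_0(t) + 5·L_1(t) + 0·L_2(t) - 75·L_3(t) - 364·L_4(t).
Expanding and collecting terms gives p(t) = -3t^4 - 6t^3 + 4t^2 + 5.
Check: p(3) = -364. ✓

p(t) = -3t^4 - 6t^3 + 4t^2 + 5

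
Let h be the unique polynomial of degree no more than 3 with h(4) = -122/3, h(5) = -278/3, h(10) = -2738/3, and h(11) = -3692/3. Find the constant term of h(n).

-6

Write h(n) = an^3 + bn^2 + cn + d. Substituting each data point gives a linear system:
  64a + 16b + 4c + d = -122/3
  125a + 25b + 5c + d = -278/3
  1000a + 100b + 10c + d = -2738/3
  1331a + 121b + 11c + d = -3692/3
Solving the system yields a = -1, b = 1/3, c = 6, d = -6.
So h(n) = -n^3 + (1/3)n^2 + 6n - 6.
The constant term is -6.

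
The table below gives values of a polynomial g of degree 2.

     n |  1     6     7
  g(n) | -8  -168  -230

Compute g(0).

Using the Lagrange interpolation formula with nodes 1, 6, 7:
  L_0(n) = (n - 6)(n - 7) / 30
  L_1(n) = (n - 1)(n - 7) / -5
  L_2(n) = (n - 1)(n - 6) / 6
Then g(n) = -8·L_0(n) - 168·L_1(n) - 230·L_2(n).
Expanding and collecting terms gives g(n) = -5n² + 3n - 6.
Evaluating at n = 0: g(0) = -6.

-6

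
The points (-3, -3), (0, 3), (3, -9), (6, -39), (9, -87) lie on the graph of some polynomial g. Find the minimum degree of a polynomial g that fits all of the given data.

Forward differences of the values at u = -3, 0, 3, 6, 9:
  g  : -3  3  -9  -39  -87
  Δ  : 6  -12  -30  -48
  Δ^2: -18  -18  -18
  Δ^3: 0  0
  Δ^4: 0
The second differences are constant (-18) and nonzero, while all higher differences vanish, so the minimal degree is 2.

2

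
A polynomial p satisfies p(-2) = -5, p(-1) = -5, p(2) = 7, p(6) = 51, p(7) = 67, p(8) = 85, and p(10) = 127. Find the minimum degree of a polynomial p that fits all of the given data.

Divided differences on the nodes -2, -1, 2, 6, 7, 8, 10:
  order 0: -5  -5  7  51  67  85  127
  order 1: 0  4  11  16  18  21
  order 2: 1  1  1  1  1
  order 3: 0  0  0  0
  order 4: 0  0  0
  order 5: 0  0
  order 6: 0
The order-2 divided differences are all 1 (nonzero) and every higher order vanishes, so the data lies on a polynomial of degree exactly 2.

2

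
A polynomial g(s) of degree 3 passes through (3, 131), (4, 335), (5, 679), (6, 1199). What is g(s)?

Write g(s) = as^3 + bs^2 + cs + d. Substituting each data point gives a linear system:
  27a + 9b + 3c + d = 131
  64a + 16b + 4c + d = 335
  125a + 25b + 5c + d = 679
  216a + 36b + 6c + d = 1199
Solving the system yields a = 6, b = -2, c = -4, d = -1.
So g(s) = 6s^3 - 2s^2 - 4s - 1.
Check: g(3) = 131. ✓

g(s) = 6s^3 - 2s^2 - 4s - 1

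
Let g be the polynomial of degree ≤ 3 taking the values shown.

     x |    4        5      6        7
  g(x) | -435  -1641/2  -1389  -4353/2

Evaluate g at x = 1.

-33/2

Forward differences of the values at x = 4, 5, 6, 7:
  g  : -435  -1641/2  -1389  -4353/2
  Δ  : -771/2  -1137/2  -1575/2
  Δ^2: -183  -219
  Δ^3: -36
The third differences are constant, confirming degree 3.
Interpolating (Newton forward form) and evaluating at x = 1 gives g(1) = -33/2.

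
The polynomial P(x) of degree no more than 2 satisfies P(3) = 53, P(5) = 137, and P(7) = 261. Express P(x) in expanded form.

P(x) = 5x^2 + 2x + 2

Using the Lagrange interpolation formula with nodes 3, 5, 7:
  L_0(x) = (x - 5)(x - 7) / 8
  L_1(x) = (x - 3)(x - 7) / -4
  L_2(x) = (x - 3)(x - 5) / 8
Then P(x) = 53·L_0(x) + 137·L_1(x) + 261·L_2(x).
Expanding and collecting terms gives P(x) = 5x^2 + 2x + 2.
Check: P(7) = 261. ✓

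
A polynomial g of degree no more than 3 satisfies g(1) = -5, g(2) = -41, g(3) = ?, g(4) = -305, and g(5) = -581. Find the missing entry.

-133

The 4 known points determine the degree-3 polynomial uniquely.
Write g(x) = ax^3 + bx^2 + cx + d. Substituting each data point gives a linear system:
  a + b + c + d = -5
  8a + 4b + 2c + d = -41
  64a + 16b + 4c + d = -305
  125a + 25b + 5c + d = -581
Solving the system yields a = -4, b = -4, c = 4, d = -1.
So g(x) = -4x^3 - 4x^2 + 4x - 1.
Then g(3) = -133.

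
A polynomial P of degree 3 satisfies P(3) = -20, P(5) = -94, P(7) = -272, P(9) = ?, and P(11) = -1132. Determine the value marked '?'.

-602

On equispaced nodes a degree-3 polynomial has vanishing fourth forward difference, so
  P(3) - 4·P(5) + 6·P(7) - 4·P(9) + P(11) = 0.
Substituting the known values and solving for P(9):
  -4·P(9) = 2408
  P(9) = -602.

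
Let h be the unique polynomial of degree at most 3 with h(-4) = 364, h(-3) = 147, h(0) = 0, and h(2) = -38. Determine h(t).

Write h(t) = at^3 + bt^2 + ct + d. Substituting each data point gives a linear system:
  -64a + 16b - 4c + d = 364
  -27a + 9b - 3c + d = 147
  d = 0
  8a + 4b + 2c + d = -38
Solving the system yields a = -6, b = 0, c = 5, d = 0.
So h(t) = -6t^3 + 5t.
Check: h(2) = -38. ✓

h(t) = -6t^3 + 5t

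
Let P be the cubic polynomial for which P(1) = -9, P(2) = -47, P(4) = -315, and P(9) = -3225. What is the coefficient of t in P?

Write P(t) = at^3 + bt^2 + ct + d. Substituting each data point gives a linear system:
  a + b + c + d = -9
  8a + 4b + 2c + d = -47
  64a + 16b + 4c + d = -315
  729a + 81b + 9c + d = -3225
Solving the system yields a = -4, b = -4, c = 2, d = -3.
So P(t) = -4t³ - 4t² + 2t - 3.
The coefficient of t is 2.

2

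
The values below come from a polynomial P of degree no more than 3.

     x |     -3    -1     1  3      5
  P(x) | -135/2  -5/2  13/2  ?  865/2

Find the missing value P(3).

On equispaced nodes a degree-3 polynomial has vanishing fourth forward difference, so
  P(-3) - 4·P(-1) + 6·P(1) - 4·P(3) + P(5) = 0.
Substituting the known values and solving for P(3):
  -4·P(3) = -414
  P(3) = 207/2.

207/2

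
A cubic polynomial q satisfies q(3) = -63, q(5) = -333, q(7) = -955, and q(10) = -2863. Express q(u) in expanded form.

Using the Lagrange interpolation formula with nodes 3, 5, 7, 10:
  L_0(u) = (u - 5)(u - 7)(u - 10) / -56
  L_1(u) = (u - 3)(u - 7)(u - 10) / 20
  L_2(u) = (u - 3)(u - 5)(u - 10) / -24
  L_3(u) = (u - 3)(u - 5)(u - 7) / 105
Then q(u) = -63·L_0(u) - 333·L_1(u) - 955·L_2(u) - 2863·L_3(u).
Expanding and collecting terms gives q(u) = -3u^3 + u^2 + 4u - 3.
Check: q(5) = -333. ✓

q(u) = -3u^3 + u^2 + 4u - 3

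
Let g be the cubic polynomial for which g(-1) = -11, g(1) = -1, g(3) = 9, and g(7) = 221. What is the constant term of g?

-3

Write g(s) = as^3 + bs^2 + cs + d. Substituting each data point gives a linear system:
  -a + b - c + d = -11
  a + b + c + d = -1
  27a + 9b + 3c + d = 9
  343a + 49b + 7c + d = 221
Solving the system yields a = 1, b = -3, c = 4, d = -3.
So g(s) = s^3 - 3s^2 + 4s - 3.
The constant term is -3.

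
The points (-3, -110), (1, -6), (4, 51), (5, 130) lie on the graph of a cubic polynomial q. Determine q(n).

q(n) = 2n^3 - 5n^2 + 2n - 5

Using the Lagrange interpolation formula with nodes -3, 1, 4, 5:
  L_0(n) = (n - 1)(n - 4)(n - 5) / -224
  L_1(n) = (n + 3)(n - 4)(n - 5) / 48
  L_2(n) = (n + 3)(n - 1)(n - 5) / -21
  L_3(n) = (n + 3)(n - 1)(n - 4) / 32
Then q(n) = -110·L_0(n) - 6·L_1(n) + 51·L_2(n) + 130·L_3(n).
Expanding and collecting terms gives q(n) = 2n³ - 5n² + 2n - 5.
Check: q(1) = -6. ✓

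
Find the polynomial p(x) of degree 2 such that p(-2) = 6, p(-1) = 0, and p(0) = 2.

Using the Lagrange interpolation formula with nodes -2, -1, 0:
  L_0(x) = (x + 1)x / 2
  L_1(x) = (x + 2)x / -1
  L_2(x) = (x + 2)(x + 1) / 2
Then p(x) = 6·L_0(x) + 0·L_1(x) + 2·L_2(x).
Expanding and collecting terms gives p(x) = 4x² + 6x + 2.
Check: p(-1) = 0. ✓

p(x) = 4x^2 + 6x + 2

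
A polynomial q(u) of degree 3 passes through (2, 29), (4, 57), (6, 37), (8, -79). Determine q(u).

q(u) = -u^3 + 6u^2 + 6u + 1

Write q(u) = au^3 + bu^2 + cu + d. Substituting each data point gives a linear system:
  8a + 4b + 2c + d = 29
  64a + 16b + 4c + d = 57
  216a + 36b + 6c + d = 37
  512a + 64b + 8c + d = -79
Solving the system yields a = -1, b = 6, c = 6, d = 1.
So q(u) = -u^3 + 6u^2 + 6u + 1.
Check: q(4) = 57. ✓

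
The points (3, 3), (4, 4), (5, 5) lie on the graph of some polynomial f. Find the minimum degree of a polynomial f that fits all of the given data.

Forward differences of the values at s = 3, 4, 5:
  f  : 3  4  5
  Δ  : 1  1
  Δ^2: 0
The first differences are constant (1) and nonzero, while all higher differences vanish, so the minimal degree is 1.

1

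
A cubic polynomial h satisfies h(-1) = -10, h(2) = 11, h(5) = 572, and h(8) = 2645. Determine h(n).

Using the Lagrange interpolation formula with nodes -1, 2, 5, 8:
  L_0(n) = (n - 2)(n - 5)(n - 8) / -162
  L_1(n) = (n + 1)(n - 5)(n - 8) / 54
  L_2(n) = (n + 1)(n - 2)(n - 8) / -54
  L_3(n) = (n + 1)(n - 2)(n - 5) / 162
Then h(n) = -10·L_0(n) + 11·L_1(n) + 572·L_2(n) + 2645·L_3(n).
Expanding and collecting terms gives h(n) = 6n³ - 6n² - 5n - 3.
Check: h(5) = 572. ✓

h(n) = 6n^3 - 6n^2 - 5n - 3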